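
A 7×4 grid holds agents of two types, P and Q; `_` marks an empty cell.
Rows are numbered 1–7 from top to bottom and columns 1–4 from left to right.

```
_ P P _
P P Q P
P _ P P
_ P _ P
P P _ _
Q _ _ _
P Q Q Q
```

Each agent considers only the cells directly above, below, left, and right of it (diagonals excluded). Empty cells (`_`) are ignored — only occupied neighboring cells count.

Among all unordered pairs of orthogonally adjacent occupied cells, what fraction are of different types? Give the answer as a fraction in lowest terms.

7/18

Scan each occupied cell's neighbors to the right and below so each pair is counted once.
Row 1: P(1,2)–P(1,3)= P(1,2)–P(2,2)= P(1,3)–Q(2,3)≠  → 1/3 unlike.
Row 2: P(2,1)–P(2,2)= P(2,1)–P(3,1)= P(2,2)–Q(2,3)≠ Q(2,3)–P(2,4)≠ Q(2,3)–P(3,3)≠ P(2,4)–P(3,4)=  → 3/6 unlike.
Row 3: P(3,3)–P(3,4)= P(3,4)–P(4,4)=  → 0/2 unlike.
Row 4: P(4,2)–P(5,2)=  → 0/1 unlike.
Row 5: P(5,1)–P(5,2)= P(5,1)–Q(6,1)≠  → 1/2 unlike.
Row 6: Q(6,1)–P(7,1)≠  → 1/1 unlike.
Row 7: P(7,1)–Q(7,2)≠ Q(7,2)–Q(7,3)= Q(7,3)–Q(7,4)=  → 1/3 unlike.
Total adjacent occupied pairs: 18; unlike-type pairs: 7.
7/18 is already in lowest terms.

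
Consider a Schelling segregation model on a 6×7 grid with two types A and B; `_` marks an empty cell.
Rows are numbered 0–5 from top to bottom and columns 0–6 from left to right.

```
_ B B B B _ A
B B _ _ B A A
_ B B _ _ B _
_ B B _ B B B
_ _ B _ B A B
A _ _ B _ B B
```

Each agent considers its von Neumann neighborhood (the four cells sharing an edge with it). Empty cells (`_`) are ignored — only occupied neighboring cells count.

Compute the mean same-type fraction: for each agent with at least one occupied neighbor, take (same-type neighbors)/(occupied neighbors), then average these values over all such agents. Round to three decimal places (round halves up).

Row 0: (0,1)B 2/2 · (0,2)B 2/2 · (0,3)B 2/2 · (0,4)B 2/2 · (0,6)A 1/1
Row 1: (1,0)B 1/1 · (1,1)B 3/3 · (1,4)B 1/2 · (1,5)A 1/3 · (1,6)A 2/2
Row 2: (2,1)B 3/3 · (2,2)B 2/2 · (2,5)B 1/2
Row 3: (3,1)B 2/2 · (3,2)B 3/3 · (3,4)B 2/2 · (3,5)B 3/4 · (3,6)B 2/2
Row 4: (4,2)B 1/1 · (4,4)B 1/2 · (4,5)A 0/4 · (4,6)B 2/3
Row 5: (5,0)A — no occupied neighbors · (5,3)B — no occupied neighbors · (5,5)B 1/2 · (5,6)B 2/2
Sum over 24 agents: 2/2 + 2/2 + 2/2 + 2/2 + 1/1 + 1/1 + 3/3 + 1/2 + 1/3 + 2/2 + 3/3 + 2/2 + 1/2 + 2/2 + 3/3 + 2/2 + 3/4 + 2/2 + 1/1 + 1/2 + 0/4 + 2/3 + 1/2 + 2/2 = 79/4; mean = 79/4 ÷ 24 = 79/96 = 0.822916… → 0.823.

0.823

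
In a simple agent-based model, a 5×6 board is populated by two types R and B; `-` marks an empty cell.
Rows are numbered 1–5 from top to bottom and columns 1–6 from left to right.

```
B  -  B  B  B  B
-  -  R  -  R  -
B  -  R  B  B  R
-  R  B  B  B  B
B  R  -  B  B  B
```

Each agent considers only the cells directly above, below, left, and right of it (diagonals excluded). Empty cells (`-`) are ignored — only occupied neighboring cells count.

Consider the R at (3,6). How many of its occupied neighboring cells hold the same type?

Occupied neighbors of (3,6): (4,6)=B, (3,5)=B.
Same type (R): 0 of 2.

0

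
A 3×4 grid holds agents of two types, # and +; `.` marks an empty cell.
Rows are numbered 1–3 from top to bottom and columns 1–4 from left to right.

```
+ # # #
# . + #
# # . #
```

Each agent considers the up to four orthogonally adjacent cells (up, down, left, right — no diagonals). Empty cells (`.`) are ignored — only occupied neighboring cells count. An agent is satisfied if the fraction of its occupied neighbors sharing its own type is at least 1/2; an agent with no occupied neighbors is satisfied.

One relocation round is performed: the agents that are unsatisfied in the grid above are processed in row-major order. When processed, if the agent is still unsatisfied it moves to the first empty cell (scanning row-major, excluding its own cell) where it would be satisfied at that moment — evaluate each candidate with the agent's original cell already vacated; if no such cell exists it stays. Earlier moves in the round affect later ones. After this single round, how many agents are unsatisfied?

Initially unsatisfied (in order): (1,1), (2,3).
  (1,1): no empty cell satisfies it; stays.
  (2,3): no empty cell satisfies it; stays.
Resulting grid:
+ # # #
# . + #
# # . #
Unsatisfied now: (1,1), (2,3).

2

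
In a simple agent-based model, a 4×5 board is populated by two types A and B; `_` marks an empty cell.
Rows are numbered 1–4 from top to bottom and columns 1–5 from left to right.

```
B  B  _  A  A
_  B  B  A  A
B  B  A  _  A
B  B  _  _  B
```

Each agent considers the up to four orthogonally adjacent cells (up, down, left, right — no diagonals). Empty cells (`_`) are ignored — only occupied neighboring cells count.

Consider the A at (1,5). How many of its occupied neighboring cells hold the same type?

2

Occupied neighbors of (1,5): (2,5)=A, (1,4)=A.
Same type (A): 2 of 2.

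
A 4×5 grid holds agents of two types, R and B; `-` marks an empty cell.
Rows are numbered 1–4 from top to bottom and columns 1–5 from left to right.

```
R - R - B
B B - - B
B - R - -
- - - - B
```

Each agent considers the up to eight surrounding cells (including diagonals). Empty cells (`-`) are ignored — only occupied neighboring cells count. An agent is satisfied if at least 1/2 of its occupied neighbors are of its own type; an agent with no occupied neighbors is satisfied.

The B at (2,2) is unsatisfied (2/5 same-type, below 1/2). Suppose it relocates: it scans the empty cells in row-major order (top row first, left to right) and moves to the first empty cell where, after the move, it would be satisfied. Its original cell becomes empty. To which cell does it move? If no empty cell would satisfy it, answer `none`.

Vacating (2,2). Empty cells in order:
  (1,2): 1/3 same-type → still unsatisfied.
  (1,4): 2/3 same-type → satisfied — stop here.

(1,4)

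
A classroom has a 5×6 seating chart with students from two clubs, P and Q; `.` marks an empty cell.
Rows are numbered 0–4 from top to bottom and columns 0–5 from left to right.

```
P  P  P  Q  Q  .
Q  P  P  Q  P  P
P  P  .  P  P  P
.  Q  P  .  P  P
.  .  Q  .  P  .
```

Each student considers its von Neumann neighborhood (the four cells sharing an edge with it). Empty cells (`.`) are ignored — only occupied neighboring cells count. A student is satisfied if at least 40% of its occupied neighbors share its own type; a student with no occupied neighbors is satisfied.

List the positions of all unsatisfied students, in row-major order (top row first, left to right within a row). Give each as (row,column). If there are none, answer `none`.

(0,0)P 1/2 satisfied
(0,1)P 3/3 satisfied
(0,2)P 2/3 satisfied
(0,3)Q 2/3 satisfied
(0,4)Q 1/2 satisfied
(1,0)Q 0/3 not
(1,1)P 3/4 satisfied
(1,2)P 2/3 satisfied
(1,3)Q 1/4 not
(1,4)P 2/4 satisfied
(1,5)P 2/2 satisfied
(2,0)P 1/2 satisfied
(2,1)P 2/3 satisfied
(2,3)P 1/2 satisfied
(2,4)P 4/4 satisfied
(2,5)P 3/3 satisfied
(3,1)Q 0/2 not
(3,2)P 0/2 not
(3,4)P 3/3 satisfied
(3,5)P 2/2 satisfied
(4,2)Q 0/1 not
(4,4)P 1/1 satisfied

(1,0), (1,3), (3,1), (3,2), (4,2)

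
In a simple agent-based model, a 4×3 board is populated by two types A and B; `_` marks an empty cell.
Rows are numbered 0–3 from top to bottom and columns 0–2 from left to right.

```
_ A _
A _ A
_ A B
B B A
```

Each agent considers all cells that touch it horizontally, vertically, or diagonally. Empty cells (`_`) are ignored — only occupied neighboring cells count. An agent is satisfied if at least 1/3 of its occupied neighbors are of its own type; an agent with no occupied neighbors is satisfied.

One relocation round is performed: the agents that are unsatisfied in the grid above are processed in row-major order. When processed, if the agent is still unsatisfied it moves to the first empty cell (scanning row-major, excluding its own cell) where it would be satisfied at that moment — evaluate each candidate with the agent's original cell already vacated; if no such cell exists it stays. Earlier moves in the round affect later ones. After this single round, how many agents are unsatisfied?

Initially unsatisfied (in order): (2,2).
  (2,2) → (2,0).
Resulting grid:
_ A _
A _ A
B A _
B B A
All satisfied now.

0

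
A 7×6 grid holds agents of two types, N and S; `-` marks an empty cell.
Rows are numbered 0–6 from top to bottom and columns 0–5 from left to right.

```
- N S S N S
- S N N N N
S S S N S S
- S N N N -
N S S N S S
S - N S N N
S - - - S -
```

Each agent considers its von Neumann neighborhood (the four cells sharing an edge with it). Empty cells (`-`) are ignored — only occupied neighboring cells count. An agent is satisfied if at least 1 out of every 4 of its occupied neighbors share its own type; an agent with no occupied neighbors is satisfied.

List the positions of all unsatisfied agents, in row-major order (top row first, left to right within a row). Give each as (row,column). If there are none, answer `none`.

Row 0: (0,1)N 0/2 ✗ · (0,2)S 1/3 ✓ · (0,3)S 1/3 ✓ · (0,4)N 1/3 ✓ · (0,5)S 0/2 ✗
Row 1: (1,1)S 1/3 ✓ · (1,2)N 1/4 ✓ · (1,3)N 3/4 ✓ · (1,4)N 3/4 ✓ · (1,5)N 1/3 ✓
Row 2: (2,0)S 1/1 ✓ · (2,1)S 4/4 ✓ · (2,2)S 1/4 ✓ · (2,3)N 2/4 ✓ · (2,4)S 1/4 ✓ · (2,5)S 1/2 ✓
Row 3: (3,1)S 2/3 ✓ · (3,2)N 1/4 ✓ · (3,3)N 4/4 ✓ · (3,4)N 1/3 ✓
Row 4: (4,0)N 0/2 ✗ · (4,1)S 2/3 ✓ · (4,2)S 1/4 ✓ · (4,3)N 1/4 ✓ · (4,4)S 1/4 ✓ · (4,5)S 1/2 ✓
Row 5: (5,0)S 1/2 ✓ · (5,2)N 0/2 ✗ · (5,3)S 0/3 ✗ · (5,4)N 1/4 ✓ · (5,5)N 1/2 ✓
Row 6: (6,0)S 1/1 ✓ · (6,4)S 0/1 ✗

(0,1), (0,5), (4,0), (5,2), (5,3), (6,4)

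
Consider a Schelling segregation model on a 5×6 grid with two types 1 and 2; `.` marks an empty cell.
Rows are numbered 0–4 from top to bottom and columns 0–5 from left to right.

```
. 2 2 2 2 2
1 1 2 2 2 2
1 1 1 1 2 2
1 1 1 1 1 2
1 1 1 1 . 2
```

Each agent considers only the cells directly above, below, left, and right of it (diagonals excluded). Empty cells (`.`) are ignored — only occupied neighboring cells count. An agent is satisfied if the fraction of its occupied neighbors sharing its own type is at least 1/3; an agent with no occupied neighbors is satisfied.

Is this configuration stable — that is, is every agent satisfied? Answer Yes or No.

(0,1)2 1/2 ✓
(0,2)2 3/3 ✓
(0,3)2 3/3 ✓
(0,4)2 3/3 ✓
(0,5)2 2/2 ✓
(1,0)1 2/2 ✓
(1,1)1 2/4 ✓
(1,2)2 2/4 ✓
(1,3)2 3/4 ✓
(1,4)2 4/4 ✓
(1,5)2 3/3 ✓
(2,0)1 3/3 ✓
(2,1)1 4/4 ✓
(2,2)1 3/4 ✓
(2,3)1 2/4 ✓
(2,4)2 2/4 ✓
(2,5)2 3/3 ✓
(3,0)1 3/3 ✓
(3,1)1 4/4 ✓
(3,2)1 4/4 ✓
(3,3)1 4/4 ✓
(3,4)1 1/3 ✓
(3,5)2 2/3 ✓
(4,0)1 2/2 ✓
(4,1)1 3/3 ✓
(4,2)1 3/3 ✓
(4,3)1 2/2 ✓
(4,5)2 1/1 ✓
All meet the threshold, so the configuration is stable.

Yes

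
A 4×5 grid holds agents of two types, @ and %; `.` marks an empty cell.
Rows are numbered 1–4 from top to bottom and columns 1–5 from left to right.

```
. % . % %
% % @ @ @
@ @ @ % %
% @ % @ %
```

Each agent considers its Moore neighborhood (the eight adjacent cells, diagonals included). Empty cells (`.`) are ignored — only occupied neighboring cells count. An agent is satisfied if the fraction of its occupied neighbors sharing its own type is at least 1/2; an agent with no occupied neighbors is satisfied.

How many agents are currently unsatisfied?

Row 1: (1,2)% 2/3 ok · (1,4)% 1/4 unhappy · (1,5)% 1/3 unhappy
Row 2: (2,1)% 2/4 ok · (2,2)% 2/6 unhappy · (2,3)@ 3/7 unhappy · (2,4)@ 3/7 unhappy · (2,5)@ 1/5 unhappy
Row 3: (3,1)@ 2/5 unhappy · (3,2)@ 4/8 ok · (3,3)@ 5/8 ok · (3,4)% 3/8 unhappy · (3,5)% 2/5 unhappy
Row 4: (4,1)% 0/3 unhappy · (4,2)@ 3/5 ok · (4,3)% 1/5 unhappy · (4,4)@ 1/5 unhappy · (4,5)% 2/3 ok
Unsatisfied: (1,4), (1,5), (2,2), (2,3), (2,4), (2,5), (3,1), (3,4), (3,5), (4,1), (4,3), (4,4) — 12 in total.

12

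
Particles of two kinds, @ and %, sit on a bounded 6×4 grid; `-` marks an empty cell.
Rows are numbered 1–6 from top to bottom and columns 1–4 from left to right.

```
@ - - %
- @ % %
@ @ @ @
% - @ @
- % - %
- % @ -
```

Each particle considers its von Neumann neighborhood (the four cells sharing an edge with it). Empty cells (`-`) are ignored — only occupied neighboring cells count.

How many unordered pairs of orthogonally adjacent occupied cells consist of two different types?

Scan each occupied cell's neighbors to the right and below so each pair is counted once.
Row 1: %(1,4)–%(2,4)=  → 0/1 unlike.
Row 2: @(2,2)–%(2,3)≠ @(2,2)–@(3,2)= %(2,3)–%(2,4)= %(2,3)–@(3,3)≠ %(2,4)–@(3,4)≠  → 3/5 unlike.
Row 3: @(3,1)–@(3,2)= @(3,1)–%(4,1)≠ @(3,2)–@(3,3)= @(3,3)–@(3,4)= @(3,3)–@(4,3)= @(3,4)–@(4,4)=  → 1/6 unlike.
Row 4: @(4,3)–@(4,4)= @(4,4)–%(5,4)≠  → 1/2 unlike.
Row 5: %(5,2)–%(6,2)=  → 0/1 unlike.
Row 6: %(6,2)–@(6,3)≠  → 1/1 unlike.
Total adjacent occupied pairs: 16; unlike-type pairs: 6.

6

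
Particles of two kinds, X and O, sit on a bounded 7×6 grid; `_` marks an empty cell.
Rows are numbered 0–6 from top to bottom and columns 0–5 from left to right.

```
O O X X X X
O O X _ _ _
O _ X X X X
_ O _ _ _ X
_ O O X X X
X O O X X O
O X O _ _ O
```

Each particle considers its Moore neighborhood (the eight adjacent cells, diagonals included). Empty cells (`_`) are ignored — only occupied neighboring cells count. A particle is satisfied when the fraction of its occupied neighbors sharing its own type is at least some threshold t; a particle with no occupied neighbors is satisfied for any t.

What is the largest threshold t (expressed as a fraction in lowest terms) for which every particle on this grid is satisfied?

(0,0)O 3/3
(0,1)O 3/5
(0,2)X 2/4
(0,3)X 3/3
(0,4)X 2/2
(0,5)X 1/1
(1,0)O 4/4
(1,1)O 4/7
(1,2)X 4/6
(2,0)O 3/3
(2,2)X 2/4
(2,3)X 3/3
(2,4)X 3/3
(2,5)X 2/2
(3,1)O 3/4
(3,5)X 4/4
(4,1)O 4/5
(4,2)O 4/6
(4,3)X 3/5
(4,4)X 5/6
(4,5)X 3/4
(5,0)X 1/4
(5,1)O 5/7
(5,2)O 4/7
(5,3)X 3/6
(5,4)X 4/6
(5,5)O 1/4
(6,0)O 1/3
(6,1)X 1/5
(6,2)O 2/4
(6,5)O 1/2
The smallest same-type fraction is 1/5 at (6,1), which reduces to 1/5. Any threshold above that leaves this particle unsatisfied.

1/5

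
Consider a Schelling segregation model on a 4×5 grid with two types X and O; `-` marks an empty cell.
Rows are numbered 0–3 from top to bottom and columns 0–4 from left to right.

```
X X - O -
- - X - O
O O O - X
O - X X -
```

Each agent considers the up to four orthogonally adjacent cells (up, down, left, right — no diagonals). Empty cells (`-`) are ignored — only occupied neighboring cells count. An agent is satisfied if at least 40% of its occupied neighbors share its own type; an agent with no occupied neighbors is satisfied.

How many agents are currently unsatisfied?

4

Row 0: (0,0)X 1/1 ok · (0,1)X 1/1 ok · (0,3)O 0/0 ok
Row 1: (1,2)X 0/1 unhappy · (1,4)O 0/1 unhappy
Row 2: (2,0)O 2/2 ok · (2,1)O 2/2 ok · (2,2)O 1/3 unhappy · (2,4)X 0/1 unhappy
Row 3: (3,0)O 1/1 ok · (3,2)X 1/2 ok · (3,3)X 1/1 ok
Unsatisfied: (1,2), (1,4), (2,2), (2,4) — 4 in total.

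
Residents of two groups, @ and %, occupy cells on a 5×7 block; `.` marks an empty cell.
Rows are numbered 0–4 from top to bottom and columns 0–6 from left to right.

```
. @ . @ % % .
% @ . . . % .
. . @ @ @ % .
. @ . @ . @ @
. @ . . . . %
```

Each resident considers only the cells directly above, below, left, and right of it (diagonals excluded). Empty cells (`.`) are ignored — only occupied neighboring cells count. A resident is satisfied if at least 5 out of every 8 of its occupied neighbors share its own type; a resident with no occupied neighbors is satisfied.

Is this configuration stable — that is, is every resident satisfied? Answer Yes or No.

(0,1)@ 1/1 satisfied
(0,3)@ 0/1 not
(0,4)% 1/2 not
(0,5)% 2/2 satisfied
(1,0)% 0/1 not
(1,1)@ 1/2 not
(1,5)% 2/2 satisfied
(2,2)@ 1/1 satisfied
(2,3)@ 3/3 satisfied
(2,4)@ 1/2 not
(2,5)% 1/3 not
(3,1)@ 1/1 satisfied
(3,3)@ 1/1 satisfied
(3,5)@ 1/2 not
(3,6)@ 1/2 not
(4,1)@ 1/1 satisfied
(4,6)% 0/1 not
For instance (0,3) has only 0/1 same-type neighbors, below 5/8.

No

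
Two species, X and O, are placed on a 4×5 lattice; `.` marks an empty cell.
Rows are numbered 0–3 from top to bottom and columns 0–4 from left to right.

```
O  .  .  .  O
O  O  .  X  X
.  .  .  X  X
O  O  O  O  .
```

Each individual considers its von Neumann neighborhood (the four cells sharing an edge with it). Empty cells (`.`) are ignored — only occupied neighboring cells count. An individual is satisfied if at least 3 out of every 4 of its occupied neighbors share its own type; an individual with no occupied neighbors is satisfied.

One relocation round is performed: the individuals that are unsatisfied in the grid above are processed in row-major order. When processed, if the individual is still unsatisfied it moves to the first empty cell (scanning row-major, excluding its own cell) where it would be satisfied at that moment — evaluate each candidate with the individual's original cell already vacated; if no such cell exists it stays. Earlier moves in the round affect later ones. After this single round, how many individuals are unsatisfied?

Initially unsatisfied (in order): (0,4), (1,4), (2,3), (3,3).
  (0,4) → (0,1).
  (1,4): now satisfied by earlier moves; stays.
  (2,3) → (0,3).
  (3,3): now satisfied by earlier moves; stays.
Resulting grid:
O O . X .
O O . X X
. . . . X
O O O O .
All satisfied now.

0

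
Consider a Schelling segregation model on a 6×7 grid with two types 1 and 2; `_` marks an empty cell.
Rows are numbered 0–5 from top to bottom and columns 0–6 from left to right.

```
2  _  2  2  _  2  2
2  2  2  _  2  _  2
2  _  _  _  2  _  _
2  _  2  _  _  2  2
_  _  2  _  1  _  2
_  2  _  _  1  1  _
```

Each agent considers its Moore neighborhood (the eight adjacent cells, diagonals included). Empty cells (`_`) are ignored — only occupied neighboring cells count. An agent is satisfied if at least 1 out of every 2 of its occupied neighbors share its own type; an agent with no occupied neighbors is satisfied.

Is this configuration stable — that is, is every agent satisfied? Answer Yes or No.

Row 0: (0,0)2 2/2 ok · (0,2)2 3/3 ok · (0,3)2 3/3 ok · (0,5)2 3/3 ok · (0,6)2 2/2 ok
Row 1: (1,0)2 3/3 ok · (1,1)2 5/5 ok · (1,2)2 3/3 ok · (1,4)2 3/3 ok · (1,6)2 2/2 ok
Row 2: (2,0)2 3/3 ok · (2,4)2 2/2 ok
Row 3: (3,0)2 1/1 ok · (3,2)2 1/1 ok · (3,5)2 3/4 ok · (3,6)2 2/2 ok
Row 4: (4,2)2 2/2 ok · (4,4)1 2/3 ok · (4,6)2 2/3 ok
Row 5: (5,1)2 1/1 ok · (5,4)1 2/2 ok · (5,5)1 2/3 ok
All meet the threshold, so the configuration is stable.

Yes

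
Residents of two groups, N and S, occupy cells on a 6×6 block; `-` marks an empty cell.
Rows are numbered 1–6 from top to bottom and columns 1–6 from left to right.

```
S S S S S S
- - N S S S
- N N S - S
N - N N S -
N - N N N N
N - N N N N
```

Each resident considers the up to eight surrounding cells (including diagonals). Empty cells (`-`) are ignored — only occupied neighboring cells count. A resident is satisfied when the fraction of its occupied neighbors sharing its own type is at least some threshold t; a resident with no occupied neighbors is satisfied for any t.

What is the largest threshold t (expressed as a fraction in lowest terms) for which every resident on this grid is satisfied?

(1,1)S 1/1
(1,2)S 2/3
(1,3)S 3/4
(1,4)S 4/5
(1,5)S 5/5
(1,6)S 3/3
(2,3)N 2/7
(2,4)S 5/7
(2,5)S 7/7
(2,6)S 4/4
(3,2)N 4/4
(3,3)N 4/6
(3,4)S 3/7
(3,6)S 3/3
(4,1)N 2/2
(4,3)N 5/6
(4,4)N 5/7
(4,5)S 2/6
(5,1)N 2/2
(5,3)N 5/5
(5,4)N 7/8
(5,5)N 6/7
(5,6)N 3/4
(6,1)N 1/1
(6,3)N 3/3
(6,4)N 5/5
(6,5)N 5/5
(6,6)N 3/3
The smallest same-type fraction is 2/7 at (2,3), which reduces to 2/7. Any threshold above that leaves this resident unsatisfied.

2/7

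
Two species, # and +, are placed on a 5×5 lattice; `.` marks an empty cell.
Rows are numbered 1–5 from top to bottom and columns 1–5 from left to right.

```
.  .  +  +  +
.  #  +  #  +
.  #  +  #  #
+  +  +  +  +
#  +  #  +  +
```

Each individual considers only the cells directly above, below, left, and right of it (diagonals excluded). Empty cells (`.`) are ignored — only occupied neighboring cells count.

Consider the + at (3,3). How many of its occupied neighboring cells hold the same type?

Occupied neighbors of (3,3): (2,3)=+, (4,3)=+, (3,2)=#, (3,4)=#.
Same type (+): 2 of 4.

2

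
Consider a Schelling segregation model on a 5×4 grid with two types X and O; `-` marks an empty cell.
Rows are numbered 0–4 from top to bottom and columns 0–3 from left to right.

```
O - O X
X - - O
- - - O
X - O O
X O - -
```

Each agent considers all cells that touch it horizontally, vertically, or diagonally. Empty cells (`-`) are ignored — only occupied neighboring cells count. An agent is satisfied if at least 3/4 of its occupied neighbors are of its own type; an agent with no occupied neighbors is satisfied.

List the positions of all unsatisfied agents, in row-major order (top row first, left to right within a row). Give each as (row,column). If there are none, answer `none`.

(0,0), (0,2), (0,3), (1,0), (1,3), (3,0), (4,0), (4,1)

(0,0)O 0/1 not
(0,2)O 1/2 not
(0,3)X 0/2 not
(1,0)X 0/1 not
(1,3)O 2/3 not
(2,3)O 3/3 satisfied
(3,0)X 1/2 not
(3,2)O 3/3 satisfied
(3,3)O 2/2 satisfied
(4,0)X 1/2 not
(4,1)O 1/3 not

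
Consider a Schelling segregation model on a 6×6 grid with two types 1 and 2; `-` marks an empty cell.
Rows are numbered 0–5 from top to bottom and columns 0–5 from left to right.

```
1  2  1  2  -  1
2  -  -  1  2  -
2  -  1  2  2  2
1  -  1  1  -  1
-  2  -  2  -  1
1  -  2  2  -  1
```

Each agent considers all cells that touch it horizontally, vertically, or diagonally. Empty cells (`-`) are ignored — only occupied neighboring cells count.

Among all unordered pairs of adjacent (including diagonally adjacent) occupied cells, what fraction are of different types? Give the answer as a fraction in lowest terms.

21/40

Scan each occupied cell's neighbors to the right and below (and the two forward diagonals) so each pair is counted once.
From row 0: 6 unlike of 9 pairs (running 6/9).
From row 1: 3 unlike of 8 pairs (running 9/17).
From row 2: 7 unlike of 11 pairs (running 16/28).
From row 3: 4 unlike of 6 pairs (running 20/34).
From row 4: 1 unlike of 5 pairs (running 21/39).
From row 5: 0 unlike of 1 pairs (running 21/40).
Total adjacent occupied pairs: 40; unlike-type pairs: 21.
21/40 is already in lowest terms.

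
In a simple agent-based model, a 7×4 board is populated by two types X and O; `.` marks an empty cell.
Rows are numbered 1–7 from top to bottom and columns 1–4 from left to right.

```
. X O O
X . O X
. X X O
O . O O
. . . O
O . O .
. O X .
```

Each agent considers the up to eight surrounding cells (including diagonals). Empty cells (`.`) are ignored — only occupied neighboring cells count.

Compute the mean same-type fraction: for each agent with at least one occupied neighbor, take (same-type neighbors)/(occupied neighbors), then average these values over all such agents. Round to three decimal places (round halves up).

Row 1: (1,2)X 1/3 · (1,3)O 2/4 · (1,4)O 2/3
Row 2: (2,1)X 2/2 · (2,3)O 3/7 · (2,4)X 1/5
Row 3: (3,2)X 2/5 · (3,3)X 2/6 · (3,4)O 3/5
Row 4: (4,1)O 0/1 · (4,3)O 3/5 · (4,4)O 3/4
Row 5: (5,4)O 3/3
Row 6: (6,1)O 1/1 · (6,3)O 2/3
Row 7: (7,2)O 2/3 · (7,3)X 0/2
Sum over 17 agents: 1/3 + 2/4 + 2/3 + 2/2 + 3/7 + 1/5 + 2/5 + 2/6 + 3/5 + 0/1 + 3/5 + 3/4 + 3/3 + 1/1 + 2/3 + 2/3 + 0/2 = 3841/420; mean = 3841/420 ÷ 17 = 3841/7140 = 0.537955… → 0.538.

0.538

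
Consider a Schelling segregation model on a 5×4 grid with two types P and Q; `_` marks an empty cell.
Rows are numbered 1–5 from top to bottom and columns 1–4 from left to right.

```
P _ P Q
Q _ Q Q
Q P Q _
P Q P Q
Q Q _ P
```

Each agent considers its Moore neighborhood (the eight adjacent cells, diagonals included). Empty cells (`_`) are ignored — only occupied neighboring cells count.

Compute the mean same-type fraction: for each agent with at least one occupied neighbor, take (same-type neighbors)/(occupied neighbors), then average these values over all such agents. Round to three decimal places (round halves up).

(1,1)P 0/1
(1,3)P 0/3
(1,4)Q 2/3
(2,1)Q 1/3
(2,3)Q 3/5
(2,4)Q 3/4
(3,1)Q 2/4
(3,2)P 2/7
(3,3)Q 4/6
(4,1)P 1/5
(4,2)Q 4/7
(4,3)P 2/6
(4,4)Q 1/3
(5,1)Q 2/3
(5,2)Q 2/4
(5,4)P 1/2
Sum over 16 agents: 0/1 + 0/3 + 2/3 + 1/3 + 3/5 + 3/4 + 2/4 + 2/7 + 4/6 + 1/5 + 4/7 + 2/6 + 1/3 + 2/3 + 2/4 + 1/2 = 967/140; mean = 967/140 ÷ 16 = 967/2240 = 0.431696… → 0.432.

0.432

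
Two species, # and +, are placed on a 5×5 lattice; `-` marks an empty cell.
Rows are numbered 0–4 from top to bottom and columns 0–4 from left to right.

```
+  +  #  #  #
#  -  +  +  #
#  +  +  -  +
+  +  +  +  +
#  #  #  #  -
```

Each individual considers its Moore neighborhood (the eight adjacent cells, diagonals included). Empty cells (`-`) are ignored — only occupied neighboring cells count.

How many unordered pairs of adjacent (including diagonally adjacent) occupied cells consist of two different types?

Scan each occupied cell's neighbors to the right and below (and the two forward diagonals) so each pair is counted once.
From row 0: 8 unlike of 14 pairs (running 8/14).
From row 1: 3 unlike of 9 pairs (running 11/23).
From row 2: 3 unlike of 12 pairs (running 14/35).
From row 3: 11 unlike of 15 pairs (running 25/50).
From row 4: 0 unlike of 3 pairs (running 25/53).
Total adjacent occupied pairs: 53; unlike-type pairs: 25.

25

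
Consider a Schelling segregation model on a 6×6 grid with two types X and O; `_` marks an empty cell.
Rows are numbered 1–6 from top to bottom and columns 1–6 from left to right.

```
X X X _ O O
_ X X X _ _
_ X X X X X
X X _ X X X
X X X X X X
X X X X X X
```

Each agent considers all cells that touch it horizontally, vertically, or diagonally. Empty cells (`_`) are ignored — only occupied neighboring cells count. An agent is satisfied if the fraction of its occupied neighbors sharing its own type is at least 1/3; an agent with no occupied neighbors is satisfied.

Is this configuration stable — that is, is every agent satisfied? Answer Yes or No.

Row 1: (1,1)X 2/2 satisfied · (1,2)X 4/4 satisfied · (1,3)X 4/4 satisfied · (1,5)O 1/2 satisfied · (1,6)O 1/1 satisfied
Row 2: (2,2)X 6/6 satisfied · (2,3)X 7/7 satisfied · (2,4)X 5/6 satisfied
Row 3: (3,2)X 5/5 satisfied · (3,3)X 7/7 satisfied · (3,4)X 6/6 satisfied · (3,5)X 6/6 satisfied · (3,6)X 3/3 satisfied
Row 4: (4,1)X 4/4 satisfied · (4,2)X 6/6 satisfied · (4,4)X 7/7 satisfied · (4,5)X 8/8 satisfied · (4,6)X 5/5 satisfied
Row 5: (5,1)X 5/5 satisfied · (5,2)X 7/7 satisfied · (5,3)X 7/7 satisfied · (5,4)X 7/7 satisfied · (5,5)X 8/8 satisfied · (5,6)X 5/5 satisfied
Row 6: (6,1)X 3/3 satisfied · (6,2)X 5/5 satisfied · (6,3)X 5/5 satisfied · (6,4)X 5/5 satisfied · (6,5)X 5/5 satisfied · (6,6)X 3/3 satisfied
All meet the threshold, so the configuration is stable.

Yes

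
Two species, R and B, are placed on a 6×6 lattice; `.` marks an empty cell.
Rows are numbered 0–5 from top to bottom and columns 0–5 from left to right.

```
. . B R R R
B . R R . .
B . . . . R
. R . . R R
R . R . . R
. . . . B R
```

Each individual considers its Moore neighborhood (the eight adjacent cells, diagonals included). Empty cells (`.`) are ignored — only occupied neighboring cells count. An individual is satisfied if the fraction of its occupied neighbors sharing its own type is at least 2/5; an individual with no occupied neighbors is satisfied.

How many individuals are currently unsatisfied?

(0,2)B 0/3 unhappy
(0,3)R 3/4 ok
(0,4)R 3/3 ok
(0,5)R 1/1 ok
(1,0)B 1/1 ok
(1,2)R 2/3 ok
(1,3)R 3/4 ok
(2,0)B 1/2 ok
(2,5)R 2/2 ok
(3,1)R 2/3 ok
(3,4)R 3/3 ok
(3,5)R 3/3 ok
(4,0)R 1/1 ok
(4,2)R 1/1 ok
(4,5)R 3/4 ok
(5,4)B 0/2 unhappy
(5,5)R 1/2 ok
Unsatisfied: (0,2), (5,4) — 2 in total.

2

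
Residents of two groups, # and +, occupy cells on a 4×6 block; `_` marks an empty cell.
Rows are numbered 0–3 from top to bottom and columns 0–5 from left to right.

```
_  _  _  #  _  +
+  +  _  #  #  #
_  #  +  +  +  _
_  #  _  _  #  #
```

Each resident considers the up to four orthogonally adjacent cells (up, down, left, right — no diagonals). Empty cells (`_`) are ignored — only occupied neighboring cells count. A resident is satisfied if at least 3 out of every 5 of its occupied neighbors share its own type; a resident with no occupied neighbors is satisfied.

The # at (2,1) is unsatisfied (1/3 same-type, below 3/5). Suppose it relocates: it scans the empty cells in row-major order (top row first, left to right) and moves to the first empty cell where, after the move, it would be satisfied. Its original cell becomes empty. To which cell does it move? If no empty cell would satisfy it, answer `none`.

(0,2)

Vacating (2,1). Empty cells in order:
  (0,0): 0/1 same-type → still unsatisfied.
  (0,1): 0/1 same-type → still unsatisfied.
  (0,2): 1/1 same-type → satisfied — stop here.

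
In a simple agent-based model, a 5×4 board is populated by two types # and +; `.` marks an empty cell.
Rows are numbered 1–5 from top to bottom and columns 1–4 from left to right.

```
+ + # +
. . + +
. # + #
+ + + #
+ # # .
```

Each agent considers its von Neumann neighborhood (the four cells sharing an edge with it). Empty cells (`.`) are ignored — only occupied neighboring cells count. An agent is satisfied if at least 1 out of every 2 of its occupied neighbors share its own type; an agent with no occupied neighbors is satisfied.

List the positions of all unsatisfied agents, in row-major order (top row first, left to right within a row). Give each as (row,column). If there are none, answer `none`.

Row 1: (1,1)+ 1/1 ✓ · (1,2)+ 1/2 ✓ · (1,3)# 0/3 ✗ · (1,4)+ 1/2 ✓
Row 2: (2,3)+ 2/3 ✓ · (2,4)+ 2/3 ✓
Row 3: (3,2)# 0/2 ✗ · (3,3)+ 2/4 ✓ · (3,4)# 1/3 ✗
Row 4: (4,1)+ 2/2 ✓ · (4,2)+ 2/4 ✓ · (4,3)+ 2/4 ✓ · (4,4)# 1/2 ✓
Row 5: (5,1)+ 1/2 ✓ · (5,2)# 1/3 ✗ · (5,3)# 1/2 ✓

(1,3), (3,2), (3,4), (5,2)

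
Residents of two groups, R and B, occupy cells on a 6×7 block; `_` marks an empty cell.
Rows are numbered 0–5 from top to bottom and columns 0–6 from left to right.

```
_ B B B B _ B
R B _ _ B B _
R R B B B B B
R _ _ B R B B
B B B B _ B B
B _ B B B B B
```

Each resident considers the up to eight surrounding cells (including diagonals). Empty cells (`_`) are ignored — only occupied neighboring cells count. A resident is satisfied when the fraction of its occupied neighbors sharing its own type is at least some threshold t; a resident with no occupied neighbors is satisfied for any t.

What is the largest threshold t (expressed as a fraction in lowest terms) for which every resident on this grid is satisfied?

0/1

Row 0: (0,1)B 2/3 · (0,2)B 3/3 · (0,3)B 3/3 · (0,4)B 3/3 · (0,6)B 1/1
Row 1: (1,0)R 2/4 · (1,1)B 3/6 · (1,4)B 6/6 · (1,5)B 6/6
Row 2: (2,0)R 3/4 · (2,1)R 3/5 · (2,2)B 3/4 · (2,3)B 4/5 · (2,4)B 6/7 · (2,5)B 6/7 · (2,6)B 4/4
Row 3: (3,0)R 2/4 · (3,3)B 5/6 · (3,4)R 0/7 · (3,5)B 6/7 · (3,6)B 5/5
Row 4: (4,0)B 2/3 · (4,1)B 4/5 · (4,2)B 5/5 · (4,3)B 5/6 · (4,5)B 6/7 · (4,6)B 5/5
Row 5: (5,0)B 2/2 · (5,2)B 4/4 · (5,3)B 4/4 · (5,4)B 4/4 · (5,5)B 4/4 · (5,6)B 3/3
The smallest same-type fraction is 0/7 at (3,4), which reduces to 0/1. Any threshold above that leaves this resident unsatisfied.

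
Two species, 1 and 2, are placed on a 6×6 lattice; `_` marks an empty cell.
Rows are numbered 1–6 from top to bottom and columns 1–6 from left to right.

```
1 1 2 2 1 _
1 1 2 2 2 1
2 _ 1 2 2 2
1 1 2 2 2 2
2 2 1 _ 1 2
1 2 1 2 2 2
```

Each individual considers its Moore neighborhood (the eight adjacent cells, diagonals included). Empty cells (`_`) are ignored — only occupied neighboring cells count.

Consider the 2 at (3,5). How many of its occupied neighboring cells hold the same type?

Occupied neighbors of (3,5): (2,4)=2, (2,5)=2, (2,6)=1, (3,4)=2, (3,6)=2, (4,4)=2, (4,5)=2, (4,6)=2.
Same type (2): 7 of 8.

7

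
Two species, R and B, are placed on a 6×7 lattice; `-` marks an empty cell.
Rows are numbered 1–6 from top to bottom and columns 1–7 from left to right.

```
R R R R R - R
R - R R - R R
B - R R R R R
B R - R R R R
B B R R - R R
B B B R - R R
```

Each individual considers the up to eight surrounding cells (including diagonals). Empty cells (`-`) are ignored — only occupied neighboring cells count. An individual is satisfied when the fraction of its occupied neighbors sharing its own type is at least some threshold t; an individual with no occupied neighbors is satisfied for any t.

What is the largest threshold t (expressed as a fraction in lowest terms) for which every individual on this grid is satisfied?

(1,1)R 2/2
(1,2)R 4/4
(1,3)R 4/4
(1,4)R 4/4
(1,5)R 3/3
(1,7)R 2/2
(2,1)R 2/3
(2,3)R 6/6
(2,4)R 7/7
(2,6)R 6/6
(2,7)R 4/4
(3,1)B 1/3
(3,3)R 5/5
(3,4)R 6/6
(3,5)R 7/7
(3,6)R 7/7
(3,7)R 5/5
(4,1)B 3/4
(4,2)R 2/6
(4,4)R 6/6
(4,5)R 7/7
(4,6)R 7/7
(4,7)R 5/5
(5,1)B 4/5
(5,2)B 5/7
(5,3)R 4/7
(5,4)R 4/5
(5,6)R 6/6
(5,7)R 5/5
(6,1)B 3/3
(6,2)B 4/5
(6,3)B 2/5
(6,4)R 2/3
(6,6)R 3/3
(6,7)R 3/3
The smallest same-type fraction is 1/3 at (3,1), which reduces to 1/3. Any threshold above that leaves this individual unsatisfied.

1/3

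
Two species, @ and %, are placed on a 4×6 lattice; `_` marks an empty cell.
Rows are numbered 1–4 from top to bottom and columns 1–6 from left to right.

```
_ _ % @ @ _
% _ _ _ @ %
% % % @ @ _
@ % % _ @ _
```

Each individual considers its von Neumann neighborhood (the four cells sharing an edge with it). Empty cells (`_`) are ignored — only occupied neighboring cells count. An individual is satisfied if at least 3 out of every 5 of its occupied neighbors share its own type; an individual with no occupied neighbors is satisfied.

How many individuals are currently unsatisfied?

5

(1,3)% 0/1 not
(1,4)@ 1/2 not
(1,5)@ 2/2 satisfied
(2,1)% 1/1 satisfied
(2,5)@ 2/3 satisfied
(2,6)% 0/1 not
(3,1)% 2/3 satisfied
(3,2)% 3/3 satisfied
(3,3)% 2/3 satisfied
(3,4)@ 1/2 not
(3,5)@ 3/3 satisfied
(4,1)@ 0/2 not
(4,2)% 2/3 satisfied
(4,3)% 2/2 satisfied
(4,5)@ 1/1 satisfied
Unsatisfied: (1,3), (1,4), (2,6), (3,4), (4,1) — 5 in total.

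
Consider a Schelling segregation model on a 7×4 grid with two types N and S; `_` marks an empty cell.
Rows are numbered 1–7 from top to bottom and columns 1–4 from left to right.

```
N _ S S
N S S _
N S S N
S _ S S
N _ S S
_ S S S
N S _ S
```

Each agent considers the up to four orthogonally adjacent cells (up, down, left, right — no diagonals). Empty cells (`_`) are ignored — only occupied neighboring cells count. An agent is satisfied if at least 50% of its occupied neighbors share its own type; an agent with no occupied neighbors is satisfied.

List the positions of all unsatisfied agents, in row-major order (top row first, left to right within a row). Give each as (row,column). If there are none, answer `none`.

Row 1: (1,1)N 1/1 satisfied · (1,3)S 2/2 satisfied · (1,4)S 1/1 satisfied
Row 2: (2,1)N 2/3 satisfied · (2,2)S 2/3 satisfied · (2,3)S 3/3 satisfied
Row 3: (3,1)N 1/3 not · (3,2)S 2/3 satisfied · (3,3)S 3/4 satisfied · (3,4)N 0/2 not
Row 4: (4,1)S 0/2 not · (4,3)S 3/3 satisfied · (4,4)S 2/3 satisfied
Row 5: (5,1)N 0/1 not · (5,3)S 3/3 satisfied · (5,4)S 3/3 satisfied
Row 6: (6,2)S 2/2 satisfied · (6,3)S 3/3 satisfied · (6,4)S 3/3 satisfied
Row 7: (7,1)N 0/1 not · (7,2)S 1/2 satisfied · (7,4)S 1/1 satisfied

(3,1), (3,4), (4,1), (5,1), (7,1)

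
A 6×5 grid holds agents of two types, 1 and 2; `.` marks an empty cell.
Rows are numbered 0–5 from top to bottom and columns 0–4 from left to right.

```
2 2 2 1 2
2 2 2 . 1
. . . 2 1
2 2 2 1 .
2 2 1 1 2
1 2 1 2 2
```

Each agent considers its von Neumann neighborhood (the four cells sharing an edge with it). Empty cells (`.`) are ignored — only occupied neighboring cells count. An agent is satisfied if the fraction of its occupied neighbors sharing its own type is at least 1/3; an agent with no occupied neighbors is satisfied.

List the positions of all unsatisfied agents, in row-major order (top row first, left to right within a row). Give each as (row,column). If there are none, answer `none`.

Row 0: (0,0)2 2/2 ok · (0,1)2 3/3 ok · (0,2)2 2/3 ok · (0,3)1 0/2 unhappy · (0,4)2 0/2 unhappy
Row 1: (1,0)2 2/2 ok · (1,1)2 3/3 ok · (1,2)2 2/2 ok · (1,4)1 1/2 ok
Row 2: (2,3)2 0/2 unhappy · (2,4)1 1/2 ok
Row 3: (3,0)2 2/2 ok · (3,1)2 3/3 ok · (3,2)2 1/3 ok · (3,3)1 1/3 ok
Row 4: (4,0)2 2/3 ok · (4,1)2 3/4 ok · (4,2)1 2/4 ok · (4,3)1 2/4 ok · (4,4)2 1/2 ok
Row 5: (5,0)1 0/2 unhappy · (5,1)2 1/3 ok · (5,2)1 1/3 ok · (5,3)2 1/3 ok · (5,4)2 2/2 ok

(0,3), (0,4), (2,3), (5,0)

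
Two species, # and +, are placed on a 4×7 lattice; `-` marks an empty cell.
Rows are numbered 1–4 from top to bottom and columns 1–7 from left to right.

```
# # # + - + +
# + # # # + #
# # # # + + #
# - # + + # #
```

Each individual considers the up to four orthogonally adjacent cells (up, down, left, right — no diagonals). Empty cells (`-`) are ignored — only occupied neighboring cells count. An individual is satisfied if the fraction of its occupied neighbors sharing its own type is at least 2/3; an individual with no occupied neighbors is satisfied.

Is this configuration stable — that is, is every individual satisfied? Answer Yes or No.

(1,1)# 2/2 satisfied
(1,2)# 2/3 satisfied
(1,3)# 2/3 satisfied
(1,4)+ 0/2 not
(1,6)+ 2/2 satisfied
(1,7)+ 1/2 not
(2,1)# 2/3 satisfied
(2,2)+ 0/4 not
(2,3)# 3/4 satisfied
(2,4)# 3/4 satisfied
(2,5)# 1/3 not
(2,6)+ 2/4 not
(2,7)# 1/3 not
(3,1)# 3/3 satisfied
(3,2)# 2/3 satisfied
(3,3)# 4/4 satisfied
(3,4)# 2/4 not
(3,5)+ 2/4 not
(3,6)+ 2/4 not
(3,7)# 2/3 satisfied
(4,1)# 1/1 satisfied
(4,3)# 1/2 not
(4,4)+ 1/3 not
(4,5)+ 2/3 satisfied
(4,6)# 1/3 not
(4,7)# 2/2 satisfied
For instance (1,4) has only 0/2 same-type neighbors, below 2/3.

No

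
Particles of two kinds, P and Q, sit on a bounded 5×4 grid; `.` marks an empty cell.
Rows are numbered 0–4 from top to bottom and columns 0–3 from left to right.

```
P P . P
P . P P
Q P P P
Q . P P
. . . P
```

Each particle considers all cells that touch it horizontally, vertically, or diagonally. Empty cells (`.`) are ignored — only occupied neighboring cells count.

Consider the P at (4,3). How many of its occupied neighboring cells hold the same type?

Occupied neighbors of (4,3): (3,2)=P, (3,3)=P.
Same type (P): 2 of 2.

2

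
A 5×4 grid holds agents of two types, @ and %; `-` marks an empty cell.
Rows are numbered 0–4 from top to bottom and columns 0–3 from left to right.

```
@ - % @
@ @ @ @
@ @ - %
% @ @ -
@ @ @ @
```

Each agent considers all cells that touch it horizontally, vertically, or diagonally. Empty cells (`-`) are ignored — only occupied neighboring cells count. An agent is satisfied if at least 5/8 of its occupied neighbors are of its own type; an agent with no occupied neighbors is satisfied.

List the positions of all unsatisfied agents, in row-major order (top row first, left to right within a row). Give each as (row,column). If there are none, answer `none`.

(0,2), (1,3), (2,3), (3,0)

Row 0: (0,0)@ 2/2 ✓ · (0,2)% 0/4 ✗ · (0,3)@ 2/3 ✓
Row 1: (1,0)@ 4/4 ✓ · (1,1)@ 5/6 ✓ · (1,2)@ 4/6 ✓ · (1,3)@ 2/4 ✗
Row 2: (2,0)@ 4/5 ✓ · (2,1)@ 6/7 ✓ · (2,3)% 0/3 ✗
Row 3: (3,0)% 0/5 ✗ · (3,1)@ 6/7 ✓ · (3,2)@ 5/6 ✓
Row 4: (4,0)@ 2/3 ✓ · (4,1)@ 4/5 ✓ · (4,2)@ 4/4 ✓ · (4,3)@ 2/2 ✓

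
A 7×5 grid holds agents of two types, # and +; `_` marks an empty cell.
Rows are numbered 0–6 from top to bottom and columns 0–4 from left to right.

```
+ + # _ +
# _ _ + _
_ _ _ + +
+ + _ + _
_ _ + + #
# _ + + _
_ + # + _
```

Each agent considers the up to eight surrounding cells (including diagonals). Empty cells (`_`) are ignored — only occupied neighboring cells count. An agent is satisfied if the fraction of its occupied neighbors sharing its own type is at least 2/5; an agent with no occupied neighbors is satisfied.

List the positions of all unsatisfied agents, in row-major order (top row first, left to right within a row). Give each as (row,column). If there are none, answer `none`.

(0,1), (0,2), (1,0), (4,4), (5,0), (6,1), (6,2)

(0,0)+ 1/2 satisfied
(0,1)+ 1/3 not
(0,2)# 0/2 not
(0,4)+ 1/1 satisfied
(1,0)# 0/2 not
(1,3)+ 3/4 satisfied
(2,3)+ 3/3 satisfied
(2,4)+ 3/3 satisfied
(3,0)+ 1/1 satisfied
(3,1)+ 2/2 satisfied
(3,3)+ 4/5 satisfied
(4,2)+ 5/5 satisfied
(4,3)+ 4/5 satisfied
(4,4)# 0/3 not
(5,0)# 0/1 not
(5,2)+ 5/6 satisfied
(5,3)+ 4/6 satisfied
(6,1)+ 1/3 not
(6,2)# 0/4 not
(6,3)+ 2/3 satisfied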